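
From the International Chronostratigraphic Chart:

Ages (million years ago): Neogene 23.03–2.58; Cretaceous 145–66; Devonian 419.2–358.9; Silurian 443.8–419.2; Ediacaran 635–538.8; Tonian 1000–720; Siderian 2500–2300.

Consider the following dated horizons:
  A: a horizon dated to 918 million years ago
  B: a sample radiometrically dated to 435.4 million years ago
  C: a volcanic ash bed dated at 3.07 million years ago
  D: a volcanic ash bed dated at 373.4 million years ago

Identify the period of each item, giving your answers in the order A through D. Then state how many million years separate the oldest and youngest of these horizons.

A — Tonian; B — Silurian; C — Neogene; D — Devonian; span 914.93 million years

A: 918 Ma lies in 1000–720 Ma, so Tonian.
B: 435.4 Ma lies in 443.8–419.2 Ma, so Silurian.
C: 3.07 Ma lies in 23.03–2.58 Ma, so Neogene.
D: 373.4 Ma lies in 419.2–358.9 Ma, so Devonian.
Oldest = 918 Ma, youngest = 3.07 Ma → span 914.93 Myr.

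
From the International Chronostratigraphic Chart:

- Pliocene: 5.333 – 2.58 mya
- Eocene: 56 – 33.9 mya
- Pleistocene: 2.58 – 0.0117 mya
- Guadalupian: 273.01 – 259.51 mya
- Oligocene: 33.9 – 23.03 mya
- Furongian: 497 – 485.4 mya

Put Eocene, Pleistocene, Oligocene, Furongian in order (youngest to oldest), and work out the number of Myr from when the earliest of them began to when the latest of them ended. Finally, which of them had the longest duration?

From the excerpt: Eocene 56–33.9; Pleistocene 2.58–0.0117; Oligocene 33.9–23.03; Furongian 497–485.4 (Ma).
Larger Ma is earlier, so the oldest is Furongian and the youngest is Pleistocene; youngest to oldest: Pleistocene, Oligocene, Eocene, Furongian.
Oldest start 497 minus youngest end 0.0117 gives 496.9883 Myr overall.
Individual lengths (start − end): Furongian 11.6; Pleistocene 2.5683; Eocene 22.1; Oligocene 10.87. The largest is Eocene at 22.1 Myr.

Pleistocene, Oligocene, Eocene, Furongian; total span 496.9883 Myr; longest is Eocene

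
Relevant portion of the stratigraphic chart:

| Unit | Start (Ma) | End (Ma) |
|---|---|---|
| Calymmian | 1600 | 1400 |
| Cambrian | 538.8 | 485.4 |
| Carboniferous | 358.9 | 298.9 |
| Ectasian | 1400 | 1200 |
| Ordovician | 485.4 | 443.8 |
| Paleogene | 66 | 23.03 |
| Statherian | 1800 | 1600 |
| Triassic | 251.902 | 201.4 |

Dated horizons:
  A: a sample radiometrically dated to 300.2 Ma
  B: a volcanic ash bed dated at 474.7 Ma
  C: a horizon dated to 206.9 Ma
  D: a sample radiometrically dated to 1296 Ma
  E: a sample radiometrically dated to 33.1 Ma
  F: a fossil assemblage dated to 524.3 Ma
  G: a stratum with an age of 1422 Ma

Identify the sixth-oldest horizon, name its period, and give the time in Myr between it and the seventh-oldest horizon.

C, in the Triassic; 173.8 million years to E

Larger Ma means older, so oldest first: G 1422 > D 1296 > F 524.3 > B 474.7 > A 300.2 > C 206.9 > E 33.1.
Counting 6 along gives C (206.9 Ma); the excerpt puts that inside the Triassic, 251.902–201.4 Ma.
Next in line is E (33.1 Ma), and 206.9 − 33.1 = 173.8 Myr.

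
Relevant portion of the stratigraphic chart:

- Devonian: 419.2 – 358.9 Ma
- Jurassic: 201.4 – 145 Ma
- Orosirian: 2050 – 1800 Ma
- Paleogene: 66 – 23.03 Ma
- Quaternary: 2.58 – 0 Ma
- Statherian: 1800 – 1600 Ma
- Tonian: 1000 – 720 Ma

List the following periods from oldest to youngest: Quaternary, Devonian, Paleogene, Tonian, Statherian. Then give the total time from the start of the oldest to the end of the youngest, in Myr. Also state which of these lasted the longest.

Start ages (Ma): Statherian 1800, Tonian 1000, Devonian 419.2, Paleogene 66, Quaternary 2.58.
Ordered oldest to youngest: Statherian, Tonian, Devonian, Paleogene, Quaternary.
Span = 1800 − 0 = 1800 Myr.
Durations: Statherian 200, Quaternary 2.58, Devonian 60.3, Paleogene 42.97, Tonian 280 → longest is Tonian (280 Myr).

Statherian → Tonian → Devonian → Paleogene → Quaternary; total span 1800 Myr; longest is Tonian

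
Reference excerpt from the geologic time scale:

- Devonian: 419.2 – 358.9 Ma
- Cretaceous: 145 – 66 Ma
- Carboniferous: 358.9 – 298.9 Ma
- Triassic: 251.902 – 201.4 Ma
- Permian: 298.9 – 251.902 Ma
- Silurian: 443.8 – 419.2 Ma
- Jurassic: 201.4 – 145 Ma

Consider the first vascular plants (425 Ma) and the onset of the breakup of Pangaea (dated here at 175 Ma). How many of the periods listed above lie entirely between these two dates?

425 Ma sits inside the Silurian (443.8–419.2) and 175 Ma inside the Jurassic (201.4–145); neither of those is wholly between the two dates.
The listed periods lying completely between them are Devonian, Carboniferous, Permian, Triassic — 4 in all.

4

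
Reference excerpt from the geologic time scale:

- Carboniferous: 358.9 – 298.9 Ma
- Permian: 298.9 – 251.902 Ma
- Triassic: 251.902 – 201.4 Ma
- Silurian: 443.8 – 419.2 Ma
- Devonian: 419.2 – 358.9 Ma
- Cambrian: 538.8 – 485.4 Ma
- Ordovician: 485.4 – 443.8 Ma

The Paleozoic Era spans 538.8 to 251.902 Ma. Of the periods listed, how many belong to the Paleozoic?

6

Periods inside 538.8–251.902 Ma: Cambrian, Ordovician, Silurian, Devonian, Carboniferous, Permian — 6 in total.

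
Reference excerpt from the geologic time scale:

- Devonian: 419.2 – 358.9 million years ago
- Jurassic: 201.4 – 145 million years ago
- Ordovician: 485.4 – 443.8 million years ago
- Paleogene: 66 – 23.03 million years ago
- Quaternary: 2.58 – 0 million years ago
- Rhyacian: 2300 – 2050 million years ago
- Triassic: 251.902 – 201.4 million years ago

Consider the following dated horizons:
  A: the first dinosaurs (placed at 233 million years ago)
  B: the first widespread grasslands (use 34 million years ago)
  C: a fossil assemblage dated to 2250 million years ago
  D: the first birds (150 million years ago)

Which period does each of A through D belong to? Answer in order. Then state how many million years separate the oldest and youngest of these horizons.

A — Triassic; B — Paleogene; C — Rhyacian; D — Jurassic; span 2216 million years

A: 233 Ma lies in 251.902–201.4 Ma, so Triassic.
B: 34 Ma lies in 66–23.03 Ma, so Paleogene.
C: 2250 Ma lies in 2300–2050 Ma, so Rhyacian.
D: 150 Ma lies in 201.4–145 Ma, so Jurassic.
Oldest = 2250 Ma, youngest = 34 Ma → span 2216 Myr.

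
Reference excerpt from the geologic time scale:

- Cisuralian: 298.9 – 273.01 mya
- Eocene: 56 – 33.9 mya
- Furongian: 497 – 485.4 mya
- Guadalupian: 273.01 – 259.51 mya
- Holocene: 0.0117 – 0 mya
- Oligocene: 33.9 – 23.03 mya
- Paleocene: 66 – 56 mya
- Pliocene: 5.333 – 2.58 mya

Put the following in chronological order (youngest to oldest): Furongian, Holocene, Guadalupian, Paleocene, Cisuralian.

Holocene, then Paleocene, then Guadalupian, then Cisuralian, then Furongian

Sorting by start age (ascending Ma, since larger Ma = older): Holocene start 0.0117, Paleocene start 66, Guadalupian start 273.01, Cisuralian start 298.9, Furongian start 497.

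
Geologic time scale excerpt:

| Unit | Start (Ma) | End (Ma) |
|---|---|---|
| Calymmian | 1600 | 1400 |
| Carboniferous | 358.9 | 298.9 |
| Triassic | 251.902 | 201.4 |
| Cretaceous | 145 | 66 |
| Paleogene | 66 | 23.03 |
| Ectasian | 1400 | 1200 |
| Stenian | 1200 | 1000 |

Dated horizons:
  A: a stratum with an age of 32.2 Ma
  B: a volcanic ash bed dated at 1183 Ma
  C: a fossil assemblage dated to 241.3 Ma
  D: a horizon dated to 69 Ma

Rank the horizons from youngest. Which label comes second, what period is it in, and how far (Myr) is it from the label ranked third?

D, in the Cretaceous; 172.3 million years to C

Smaller Ma means younger, so youngest first: A 32.2 < D 69 < C 241.3 < B 1183.
Counting 2 along gives D (69 Ma); the excerpt puts that inside the Cretaceous, 145–66 Ma.
Next in line is C (241.3 Ma), and 241.3 − 69 = 172.3 Myr.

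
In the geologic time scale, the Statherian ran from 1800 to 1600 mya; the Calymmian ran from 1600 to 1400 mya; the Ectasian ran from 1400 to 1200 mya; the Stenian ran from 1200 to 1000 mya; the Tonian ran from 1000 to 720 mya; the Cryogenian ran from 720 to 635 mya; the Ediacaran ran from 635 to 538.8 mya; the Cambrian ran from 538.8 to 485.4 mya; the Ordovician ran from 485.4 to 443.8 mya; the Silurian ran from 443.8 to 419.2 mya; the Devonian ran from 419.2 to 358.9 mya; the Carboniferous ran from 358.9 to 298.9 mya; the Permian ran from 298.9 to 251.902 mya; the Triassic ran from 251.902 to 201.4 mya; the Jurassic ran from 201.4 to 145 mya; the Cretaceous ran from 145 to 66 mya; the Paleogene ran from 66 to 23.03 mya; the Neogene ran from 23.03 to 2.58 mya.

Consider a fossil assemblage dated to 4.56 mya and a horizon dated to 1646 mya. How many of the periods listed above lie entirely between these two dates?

16

1646 Ma sits inside the Statherian (1800–1600) and 4.56 Ma inside the Neogene (23.03–2.58); neither of those is wholly between the two dates.
The listed periods lying completely between them are Calymmian, Ectasian, Stenian, Tonian, Cryogenian, Ediacaran, Cambrian, Ordovician, Silurian, Devonian, Carboniferous, Permian, Triassic, Jurassic, Cretaceous, Paleogene — 16 in all.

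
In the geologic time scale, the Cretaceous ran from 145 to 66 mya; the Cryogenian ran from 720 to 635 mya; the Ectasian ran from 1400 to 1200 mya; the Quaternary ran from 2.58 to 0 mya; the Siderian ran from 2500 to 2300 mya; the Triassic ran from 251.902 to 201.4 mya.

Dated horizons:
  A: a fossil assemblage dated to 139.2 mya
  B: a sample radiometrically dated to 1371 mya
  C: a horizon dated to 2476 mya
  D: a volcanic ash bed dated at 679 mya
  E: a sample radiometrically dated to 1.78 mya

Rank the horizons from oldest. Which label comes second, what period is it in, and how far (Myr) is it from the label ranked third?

B, in the Ectasian; 692 million years to D

Larger Ma means older, so oldest first: C 2476 > B 1371 > D 679 > A 139.2 > E 1.78.
Counting 2 along gives B (1371 Ma); the excerpt puts that inside the Ectasian, 1400–1200 Ma.
Next in line is D (679 Ma), and 1371 − 679 = 692 Myr.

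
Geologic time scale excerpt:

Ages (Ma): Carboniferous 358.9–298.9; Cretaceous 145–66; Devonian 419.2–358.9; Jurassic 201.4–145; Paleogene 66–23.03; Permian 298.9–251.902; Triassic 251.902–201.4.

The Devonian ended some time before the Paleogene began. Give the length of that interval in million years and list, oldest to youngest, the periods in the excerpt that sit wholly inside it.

End of Devonian = 358.9 Ma; start of Paleogene = 66 Ma.
Gap = 358.9 − 66 = 292.9 Myr.
Periods wholly inside 358.9–66 Ma: Carboniferous (358.9–298.9), Permian (298.9–251.902), Triassic (251.902–201.4), Jurassic (201.4–145), Cretaceous (145–66).

292.9 million years; Carboniferous, Permian, Triassic, Jurassic, Cretaceous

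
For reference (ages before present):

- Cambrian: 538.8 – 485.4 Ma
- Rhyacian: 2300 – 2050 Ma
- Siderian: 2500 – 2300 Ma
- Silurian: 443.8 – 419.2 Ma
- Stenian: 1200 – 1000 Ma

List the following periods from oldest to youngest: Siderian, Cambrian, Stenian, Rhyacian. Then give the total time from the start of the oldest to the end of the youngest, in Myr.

Siderian → Rhyacian → Stenian → Cambrian; total span 2014.6 Myr

Start ages (Ma): Siderian 2500, Rhyacian 2300, Stenian 1200, Cambrian 538.8.
Ordered oldest to youngest: Siderian, Rhyacian, Stenian, Cambrian.
Span = 2500 − 485.4 = 2014.6 Myr.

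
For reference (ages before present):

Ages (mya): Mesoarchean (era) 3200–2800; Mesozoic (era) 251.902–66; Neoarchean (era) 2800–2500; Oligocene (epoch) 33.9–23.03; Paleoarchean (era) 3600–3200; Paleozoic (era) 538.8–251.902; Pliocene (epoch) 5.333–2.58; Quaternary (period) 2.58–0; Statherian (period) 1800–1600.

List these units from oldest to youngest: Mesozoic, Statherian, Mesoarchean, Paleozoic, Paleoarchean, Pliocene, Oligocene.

Paleoarchean → Mesoarchean → Statherian → Paleozoic → Mesozoic → Oligocene → Pliocene

The oldest of these is Paleoarchean (starts 3600 Ma) and the youngest is Pliocene (ends 2.58 Ma).
In between, by decreasing start age: Mesoarchean (3200), Statherian (1800), Paleozoic (538.8), Mesozoic (251.902), Oligocene (33.9).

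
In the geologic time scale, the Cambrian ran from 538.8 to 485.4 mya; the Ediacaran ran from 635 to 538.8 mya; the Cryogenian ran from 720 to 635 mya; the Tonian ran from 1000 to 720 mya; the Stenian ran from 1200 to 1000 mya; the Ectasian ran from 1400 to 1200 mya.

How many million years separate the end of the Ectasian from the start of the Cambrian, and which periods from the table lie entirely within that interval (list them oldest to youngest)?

The Ectasian closes at 1200 Ma and the Cambrian opens at 538.8 Ma, so the interval is 1200 − 538.8 = 661.2 Myr.
A period fits inside if it starts at or after 1200 Ma and ends at or before 538.8 Ma; oldest first that gives Stenian, Tonian, Cryogenian, Ediacaran.

661.2 million years; Stenian, Tonian, Cryogenian, Ediacaran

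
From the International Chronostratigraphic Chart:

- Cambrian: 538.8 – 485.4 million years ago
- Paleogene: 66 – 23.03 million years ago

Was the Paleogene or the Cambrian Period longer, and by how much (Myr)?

Cambrian, by 10.43 million years

Paleogene: 66 − 23.03 = 42.97 Myr.
Cambrian: 538.8 − 485.4 = 53.4 Myr.
Difference: 53.4 − 42.97 = 10.43 Myr, so the Cambrian was longer.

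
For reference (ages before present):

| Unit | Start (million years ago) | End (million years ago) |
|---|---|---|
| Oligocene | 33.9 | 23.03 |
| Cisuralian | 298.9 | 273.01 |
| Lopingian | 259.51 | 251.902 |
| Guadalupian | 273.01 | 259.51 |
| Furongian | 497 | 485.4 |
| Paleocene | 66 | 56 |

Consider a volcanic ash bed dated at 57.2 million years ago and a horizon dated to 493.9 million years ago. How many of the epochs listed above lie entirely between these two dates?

The older date is 493.9 Ma and the younger is 57.2 Ma.
Epochs with start < 493.9 and end > 57.2 Ma: Cisuralian (298.9–273.01), Guadalupian (273.01–259.51), Lopingian (259.51–251.902).
That is 3 complete epochs.

3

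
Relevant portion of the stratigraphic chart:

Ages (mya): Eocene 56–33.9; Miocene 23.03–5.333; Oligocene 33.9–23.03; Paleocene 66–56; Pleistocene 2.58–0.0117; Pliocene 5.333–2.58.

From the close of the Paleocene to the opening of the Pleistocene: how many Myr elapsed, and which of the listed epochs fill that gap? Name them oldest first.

53.42 million years; Eocene, Oligocene, Miocene, Pliocene

The Paleocene closes at 56 Ma and the Pleistocene opens at 2.58 Ma, so the interval is 56 − 2.58 = 53.42 Myr.
An epoch fits inside if it starts at or after 56 Ma and ends at or before 2.58 Ma; oldest first that gives Eocene, Oligocene, Miocene, Pliocene.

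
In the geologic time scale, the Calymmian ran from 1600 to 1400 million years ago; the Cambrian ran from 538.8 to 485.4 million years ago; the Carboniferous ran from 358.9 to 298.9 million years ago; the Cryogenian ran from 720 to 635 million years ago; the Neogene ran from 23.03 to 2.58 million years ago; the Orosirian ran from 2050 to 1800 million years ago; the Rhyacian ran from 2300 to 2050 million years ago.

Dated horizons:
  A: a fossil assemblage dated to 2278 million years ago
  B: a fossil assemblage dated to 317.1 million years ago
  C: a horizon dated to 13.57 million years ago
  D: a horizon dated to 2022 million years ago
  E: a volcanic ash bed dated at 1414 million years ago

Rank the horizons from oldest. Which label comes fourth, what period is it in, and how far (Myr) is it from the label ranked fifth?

B, in the Carboniferous; 303.53 million years to C

Sorted oldest-first by Ma: A (2278), D (2022), E (1414), B (317.1), C (13.57).
The fourth oldest is B at 317.1 Ma, which lies in 358.9–298.9 Ma: the Carboniferous.
The fifth oldest is C at 13.57 Ma; separation = |317.1 − 13.57| = 303.53 Myr.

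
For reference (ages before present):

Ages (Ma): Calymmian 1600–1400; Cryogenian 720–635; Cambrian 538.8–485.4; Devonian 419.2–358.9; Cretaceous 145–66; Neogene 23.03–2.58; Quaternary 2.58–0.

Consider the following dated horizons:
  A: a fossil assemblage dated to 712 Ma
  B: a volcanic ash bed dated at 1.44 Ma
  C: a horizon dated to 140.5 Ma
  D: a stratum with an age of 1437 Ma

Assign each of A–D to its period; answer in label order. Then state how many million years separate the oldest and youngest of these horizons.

A — Cryogenian; B — Quaternary; C — Cretaceous; D — Calymmian; span 1435.56 million years

A: 712 Ma lies in 720–635 Ma, so Cryogenian.
B: 1.44 Ma lies in 2.58–0 Ma, so Quaternary.
C: 140.5 Ma lies in 145–66 Ma, so Cretaceous.
D: 1437 Ma lies in 1600–1400 Ma, so Calymmian.
Oldest = 1437 Ma, youngest = 1.44 Ma → span 1435.56 Myr.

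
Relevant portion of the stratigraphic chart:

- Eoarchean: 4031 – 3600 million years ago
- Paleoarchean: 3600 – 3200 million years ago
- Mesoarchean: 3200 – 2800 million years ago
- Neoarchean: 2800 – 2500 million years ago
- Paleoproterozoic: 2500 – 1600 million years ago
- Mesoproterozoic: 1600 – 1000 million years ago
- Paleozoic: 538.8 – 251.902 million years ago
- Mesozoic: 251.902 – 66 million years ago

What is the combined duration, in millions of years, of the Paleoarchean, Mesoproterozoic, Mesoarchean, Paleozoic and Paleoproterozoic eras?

Duration is start − end for each: (3600 − 3200) + (1600 − 1000) + (3200 − 2800) + (538.8 − 251.902) + (2500 − 1600).
That is 400 + 600 + 400 + 286.898 + 900, which totals 2586.898 million years.

2586.898 million years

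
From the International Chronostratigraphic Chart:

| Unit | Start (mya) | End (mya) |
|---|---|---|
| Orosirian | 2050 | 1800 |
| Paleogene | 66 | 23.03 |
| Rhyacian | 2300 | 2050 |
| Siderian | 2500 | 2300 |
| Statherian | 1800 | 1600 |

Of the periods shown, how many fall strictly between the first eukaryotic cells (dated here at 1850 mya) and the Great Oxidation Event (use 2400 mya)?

The older date is 2400 Ma and the younger is 1850 Ma.
Periods with start < 2400 and end > 1850 Ma: Rhyacian (2300–2050).
That is 1 complete period.

1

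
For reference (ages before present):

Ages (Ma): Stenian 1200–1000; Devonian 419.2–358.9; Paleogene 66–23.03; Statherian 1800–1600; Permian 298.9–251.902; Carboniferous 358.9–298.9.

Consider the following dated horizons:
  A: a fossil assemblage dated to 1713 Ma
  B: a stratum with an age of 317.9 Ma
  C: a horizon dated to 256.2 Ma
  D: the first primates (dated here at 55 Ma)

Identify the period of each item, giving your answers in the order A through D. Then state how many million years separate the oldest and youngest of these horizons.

Match each age against the start–end ranges in the excerpt: A = 1713 Ma → Statherian (1800–1600); B = 317.9 Ma → Carboniferous (358.9–298.9); C = 256.2 Ma → Permian (298.9–251.902); D = 55 Ma → Paleogene (66–23.03).
The largest age is 1713 Ma and the smallest is 55 Ma; their difference is 1658 Myr.

A — Statherian; B — Carboniferous; C — Permian; D — Paleogene; span 1658 million years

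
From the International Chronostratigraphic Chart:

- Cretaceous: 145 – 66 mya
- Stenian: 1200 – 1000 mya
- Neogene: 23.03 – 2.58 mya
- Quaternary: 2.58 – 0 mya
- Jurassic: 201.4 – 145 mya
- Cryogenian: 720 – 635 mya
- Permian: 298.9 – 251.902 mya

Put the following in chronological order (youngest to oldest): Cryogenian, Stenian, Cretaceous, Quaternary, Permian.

The oldest of these is Stenian (starts 1200 Ma) and the youngest is Quaternary (ends 0 Ma).
In between, by decreasing start age: Cryogenian (720), Permian (298.9), Cretaceous (145).
Listing youngest first means reversing that sequence.

Quaternary, Cretaceous, Permian, Cryogenian, Stenian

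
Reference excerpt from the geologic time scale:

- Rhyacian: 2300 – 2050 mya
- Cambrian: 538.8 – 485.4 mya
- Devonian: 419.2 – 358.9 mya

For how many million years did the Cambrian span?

538.8 − 485.4 = 53.4 million years.

53.4 million years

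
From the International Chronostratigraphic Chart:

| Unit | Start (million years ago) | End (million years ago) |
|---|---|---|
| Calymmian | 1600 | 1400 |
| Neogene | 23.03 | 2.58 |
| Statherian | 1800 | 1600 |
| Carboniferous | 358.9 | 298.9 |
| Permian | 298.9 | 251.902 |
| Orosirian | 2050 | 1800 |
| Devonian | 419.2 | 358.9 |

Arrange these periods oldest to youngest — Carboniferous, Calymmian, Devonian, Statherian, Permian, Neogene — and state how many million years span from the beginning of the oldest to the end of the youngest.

Statherian → Calymmian → Devonian → Carboniferous → Permian → Neogene; total span 1797.42 Myr

From the excerpt: Carboniferous 358.9–298.9; Calymmian 1600–1400; Devonian 419.2–358.9; Statherian 1800–1600; Permian 298.9–251.902; Neogene 23.03–2.58 (Ma).
Larger Ma is earlier, so the oldest is Statherian and the youngest is Neogene; oldest to youngest: Statherian, Calymmian, Devonian, Carboniferous, Permian, Neogene.
Oldest start 1800 minus youngest end 2.58 gives 1797.42 Myr overall.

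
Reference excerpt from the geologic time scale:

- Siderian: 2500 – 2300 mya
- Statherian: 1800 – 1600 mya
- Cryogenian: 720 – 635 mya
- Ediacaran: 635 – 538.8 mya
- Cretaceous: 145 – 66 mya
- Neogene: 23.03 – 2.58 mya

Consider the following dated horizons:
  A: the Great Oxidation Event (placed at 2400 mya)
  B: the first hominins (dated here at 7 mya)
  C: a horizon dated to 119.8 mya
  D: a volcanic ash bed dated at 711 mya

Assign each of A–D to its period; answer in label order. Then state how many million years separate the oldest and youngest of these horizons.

Match each age against the start–end ranges in the excerpt: A = 2400 Ma → Siderian (2500–2300); B = 7 Ma → Neogene (23.03–2.58); C = 119.8 Ma → Cretaceous (145–66); D = 711 Ma → Cryogenian (720–635).
The largest age is 2400 Ma and the smallest is 7 Ma; their difference is 2393 Myr.

A — Siderian; B — Neogene; C — Cretaceous; D — Cryogenian; span 2393 million years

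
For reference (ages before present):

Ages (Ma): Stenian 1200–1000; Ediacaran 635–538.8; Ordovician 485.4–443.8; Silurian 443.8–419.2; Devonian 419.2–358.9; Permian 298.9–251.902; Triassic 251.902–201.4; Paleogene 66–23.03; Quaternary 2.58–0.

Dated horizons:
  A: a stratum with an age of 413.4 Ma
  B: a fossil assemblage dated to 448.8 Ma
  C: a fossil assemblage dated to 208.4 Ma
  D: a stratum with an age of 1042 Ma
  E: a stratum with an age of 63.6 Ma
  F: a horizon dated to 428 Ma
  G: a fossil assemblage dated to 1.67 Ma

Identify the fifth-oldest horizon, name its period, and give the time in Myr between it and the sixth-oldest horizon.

C, in the Triassic; 144.8 million years to E

Larger Ma means older, so oldest first: D 1042 > B 448.8 > F 428 > A 413.4 > C 208.4 > E 63.6 > G 1.67.
Counting 5 along gives C (208.4 Ma); the excerpt puts that inside the Triassic, 251.902–201.4 Ma.
Next in line is E (63.6 Ma), and 208.4 − 63.6 = 144.8 Myr.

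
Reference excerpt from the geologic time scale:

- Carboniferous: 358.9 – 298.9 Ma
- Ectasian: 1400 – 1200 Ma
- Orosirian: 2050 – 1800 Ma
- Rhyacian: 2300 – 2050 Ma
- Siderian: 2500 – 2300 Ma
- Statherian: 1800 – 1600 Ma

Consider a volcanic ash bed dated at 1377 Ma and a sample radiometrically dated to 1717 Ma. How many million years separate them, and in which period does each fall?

Elapsed time: 1717 − 1377 = 340 Myr.
1377 Ma lies within 1400–1200 Ma: Ectasian.
1717 Ma lies within 1800–1600 Ma: Statherian.

340 million years apart; the first in the Ectasian, the second in the Statherian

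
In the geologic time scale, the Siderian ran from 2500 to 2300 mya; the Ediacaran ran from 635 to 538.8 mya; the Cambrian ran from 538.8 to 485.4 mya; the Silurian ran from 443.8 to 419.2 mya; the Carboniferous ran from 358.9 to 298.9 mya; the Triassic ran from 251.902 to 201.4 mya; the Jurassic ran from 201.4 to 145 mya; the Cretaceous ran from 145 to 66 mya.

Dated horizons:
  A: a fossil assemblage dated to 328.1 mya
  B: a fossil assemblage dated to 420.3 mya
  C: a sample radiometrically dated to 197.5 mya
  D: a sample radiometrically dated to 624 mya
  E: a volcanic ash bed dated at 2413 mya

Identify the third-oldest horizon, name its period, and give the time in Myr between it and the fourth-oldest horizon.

Sorted oldest-first by Ma: E (2413), D (624), B (420.3), A (328.1), C (197.5).
The third oldest is B at 420.3 Ma, which lies in 443.8–419.2 Ma: the Silurian.
The fourth oldest is A at 328.1 Ma; separation = |420.3 − 328.1| = 92.2 Myr.

B, in the Silurian; 92.2 million years to A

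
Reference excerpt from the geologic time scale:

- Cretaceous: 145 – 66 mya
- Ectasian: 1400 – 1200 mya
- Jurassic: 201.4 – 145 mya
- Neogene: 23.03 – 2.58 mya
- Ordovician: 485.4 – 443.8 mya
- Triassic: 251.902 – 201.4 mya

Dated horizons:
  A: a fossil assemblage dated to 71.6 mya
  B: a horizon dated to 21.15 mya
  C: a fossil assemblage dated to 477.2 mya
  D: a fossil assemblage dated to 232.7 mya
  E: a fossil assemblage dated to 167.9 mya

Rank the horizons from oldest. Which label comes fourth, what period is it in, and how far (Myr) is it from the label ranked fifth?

Larger Ma means older, so oldest first: C 477.2 > D 232.7 > E 167.9 > A 71.6 > B 21.15.
Counting 4 along gives A (71.6 Ma); the excerpt puts that inside the Cretaceous, 145–66 Ma.
Next in line is B (21.15 Ma), and 71.6 − 21.15 = 50.45 Myr.

A, in the Cretaceous; 50.45 million years to B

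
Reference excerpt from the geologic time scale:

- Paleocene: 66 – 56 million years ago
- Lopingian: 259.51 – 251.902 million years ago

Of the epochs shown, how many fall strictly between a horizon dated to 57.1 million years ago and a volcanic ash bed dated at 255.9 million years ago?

The older date is 255.9 Ma and the younger is 57.1 Ma.
No epoch both begins after 255.9 Ma and ends before 57.1 Ma, so the count is 0.

0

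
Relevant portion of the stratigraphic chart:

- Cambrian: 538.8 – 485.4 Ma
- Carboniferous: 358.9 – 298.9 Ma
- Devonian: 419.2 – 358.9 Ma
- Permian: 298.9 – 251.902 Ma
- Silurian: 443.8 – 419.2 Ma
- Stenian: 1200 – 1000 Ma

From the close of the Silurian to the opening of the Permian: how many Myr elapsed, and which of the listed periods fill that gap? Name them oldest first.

120.3 million years; Devonian, Carboniferous

End of Silurian = 419.2 Ma; start of Permian = 298.9 Ma.
Gap = 419.2 − 298.9 = 120.3 Myr.
Periods wholly inside 419.2–298.9 Ma: Devonian (419.2–358.9), Carboniferous (358.9–298.9).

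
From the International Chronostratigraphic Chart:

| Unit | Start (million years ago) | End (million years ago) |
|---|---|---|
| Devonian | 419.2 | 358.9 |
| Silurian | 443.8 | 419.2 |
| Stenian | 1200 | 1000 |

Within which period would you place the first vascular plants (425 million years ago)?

Silurian

425 Ma lies between 443.8 and 419.2 Ma, so it falls in the Silurian.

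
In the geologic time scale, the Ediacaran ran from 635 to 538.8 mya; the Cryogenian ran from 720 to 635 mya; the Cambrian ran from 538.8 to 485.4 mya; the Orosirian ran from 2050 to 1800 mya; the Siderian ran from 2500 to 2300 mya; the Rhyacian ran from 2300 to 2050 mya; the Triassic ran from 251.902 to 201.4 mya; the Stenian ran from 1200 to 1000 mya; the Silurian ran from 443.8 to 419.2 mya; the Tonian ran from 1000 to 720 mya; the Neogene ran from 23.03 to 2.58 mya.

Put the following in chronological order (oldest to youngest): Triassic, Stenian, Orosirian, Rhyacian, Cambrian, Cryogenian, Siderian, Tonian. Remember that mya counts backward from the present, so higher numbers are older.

Read off each span (Ma): Triassic 251.902–201.4; Stenian 1200–1000; Orosirian 2050–1800; Rhyacian 2300–2050; Cambrian 538.8–485.4; Cryogenian 720–635; Siderian 2500–2300; Tonian 1000–720.
Larger Ma is older, so oldest→youngest is Siderian, Rhyacian, Orosirian, Stenian, Tonian, Cryogenian, Cambrian, Triassic.

Siderian, then Rhyacian, then Orosirian, then Stenian, then Tonian, then Cryogenian, then Cambrian, then Triassic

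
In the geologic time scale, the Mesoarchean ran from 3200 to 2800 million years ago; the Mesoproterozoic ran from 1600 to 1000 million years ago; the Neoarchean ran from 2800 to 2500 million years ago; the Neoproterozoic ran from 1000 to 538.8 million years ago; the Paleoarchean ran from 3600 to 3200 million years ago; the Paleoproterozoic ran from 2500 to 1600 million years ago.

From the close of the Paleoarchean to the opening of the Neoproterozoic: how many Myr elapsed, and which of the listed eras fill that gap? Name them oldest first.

The Paleoarchean closes at 3200 Ma and the Neoproterozoic opens at 1000 Ma, so the interval is 3200 − 1000 = 2200 Myr.
An era fits inside if it starts at or after 3200 Ma and ends at or before 1000 Ma; oldest first that gives Mesoarchean, Neoarchean, Paleoproterozoic, Mesoproterozoic.

2200 million years; Mesoarchean, Neoarchean, Paleoproterozoic, Mesoproterozoic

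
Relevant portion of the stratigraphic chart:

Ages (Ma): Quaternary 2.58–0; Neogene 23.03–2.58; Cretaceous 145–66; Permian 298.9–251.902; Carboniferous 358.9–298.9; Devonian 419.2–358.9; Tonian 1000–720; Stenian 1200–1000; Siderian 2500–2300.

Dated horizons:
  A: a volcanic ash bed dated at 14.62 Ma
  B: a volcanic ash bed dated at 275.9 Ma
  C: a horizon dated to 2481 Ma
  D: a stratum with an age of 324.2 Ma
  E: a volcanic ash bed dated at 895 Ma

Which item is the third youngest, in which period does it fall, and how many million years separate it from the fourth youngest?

Smaller Ma means younger, so youngest first: A 14.62 < B 275.9 < D 324.2 < E 895 < C 2481.
Counting 3 along gives D (324.2 Ma); the excerpt puts that inside the Carboniferous, 358.9–298.9 Ma.
Next in line is E (895 Ma), and 895 − 324.2 = 570.8 Myr.

D, in the Carboniferous; 570.8 million years to E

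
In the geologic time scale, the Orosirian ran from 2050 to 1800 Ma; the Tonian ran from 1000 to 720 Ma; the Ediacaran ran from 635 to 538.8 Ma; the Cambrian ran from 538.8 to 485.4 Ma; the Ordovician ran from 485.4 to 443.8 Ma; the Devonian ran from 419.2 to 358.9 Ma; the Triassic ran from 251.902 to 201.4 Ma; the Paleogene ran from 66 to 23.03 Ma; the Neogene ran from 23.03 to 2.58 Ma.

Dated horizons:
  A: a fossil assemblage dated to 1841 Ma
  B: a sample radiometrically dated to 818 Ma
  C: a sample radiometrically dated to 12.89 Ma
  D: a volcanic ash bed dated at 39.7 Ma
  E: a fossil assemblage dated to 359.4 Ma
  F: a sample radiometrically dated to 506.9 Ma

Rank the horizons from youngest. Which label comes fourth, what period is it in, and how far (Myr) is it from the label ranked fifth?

Smaller Ma means younger, so youngest first: C 12.89 < D 39.7 < E 359.4 < F 506.9 < B 818 < A 1841.
Counting 4 along gives F (506.9 Ma); the excerpt puts that inside the Cambrian, 538.8–485.4 Ma.
Next in line is B (818 Ma), and 818 − 506.9 = 311.1 Myr.

F, in the Cambrian; 311.1 million years to B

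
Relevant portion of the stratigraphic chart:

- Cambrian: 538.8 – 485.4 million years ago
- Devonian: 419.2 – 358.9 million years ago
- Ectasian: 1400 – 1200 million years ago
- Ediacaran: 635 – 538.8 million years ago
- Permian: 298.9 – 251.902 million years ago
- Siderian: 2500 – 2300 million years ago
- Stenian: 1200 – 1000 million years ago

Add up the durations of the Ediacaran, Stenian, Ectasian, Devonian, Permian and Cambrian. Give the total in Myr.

656.898 million years

Each duration: Ediacaran = 96.2; Stenian = 200; Ectasian = 200; Devonian = 60.3; Permian = 46.998; Cambrian = 53.4.
Sum: 96.2 + 200 + 200 + 60.3 + 46.998 + 53.4 = 656.898 Myr.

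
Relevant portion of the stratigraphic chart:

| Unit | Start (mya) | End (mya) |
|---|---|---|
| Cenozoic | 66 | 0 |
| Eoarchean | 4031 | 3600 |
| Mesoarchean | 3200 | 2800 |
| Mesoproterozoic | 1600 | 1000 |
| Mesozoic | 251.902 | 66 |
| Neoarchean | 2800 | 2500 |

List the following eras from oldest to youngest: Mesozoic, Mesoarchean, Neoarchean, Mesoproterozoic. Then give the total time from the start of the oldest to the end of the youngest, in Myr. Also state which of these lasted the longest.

Mesoarchean, Neoarchean, Mesoproterozoic, Mesozoic; total span 3134 Myr; longest is Mesoproterozoic

Start ages (Ma): Mesoarchean 3200, Neoarchean 2800, Mesoproterozoic 1600, Mesozoic 251.902.
Ordered oldest to youngest: Mesoarchean, Neoarchean, Mesoproterozoic, Mesozoic.
Span = 3200 − 66 = 3134 Myr.
Durations: Mesozoic 185.902, Mesoproterozoic 600, Neoarchean 300, Mesoarchean 400 → longest is Mesoproterozoic (600 Myr).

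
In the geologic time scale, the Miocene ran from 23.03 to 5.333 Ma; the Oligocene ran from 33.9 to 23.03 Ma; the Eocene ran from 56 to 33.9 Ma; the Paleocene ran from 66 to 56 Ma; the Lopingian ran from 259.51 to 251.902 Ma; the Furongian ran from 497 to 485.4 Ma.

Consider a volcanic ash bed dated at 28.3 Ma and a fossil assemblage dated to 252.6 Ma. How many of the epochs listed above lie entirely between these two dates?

2

The older date is 252.6 Ma and the younger is 28.3 Ma.
Epochs with start < 252.6 and end > 28.3 Ma: Paleocene (66–56), Eocene (56–33.9).
That is 2 complete epochs.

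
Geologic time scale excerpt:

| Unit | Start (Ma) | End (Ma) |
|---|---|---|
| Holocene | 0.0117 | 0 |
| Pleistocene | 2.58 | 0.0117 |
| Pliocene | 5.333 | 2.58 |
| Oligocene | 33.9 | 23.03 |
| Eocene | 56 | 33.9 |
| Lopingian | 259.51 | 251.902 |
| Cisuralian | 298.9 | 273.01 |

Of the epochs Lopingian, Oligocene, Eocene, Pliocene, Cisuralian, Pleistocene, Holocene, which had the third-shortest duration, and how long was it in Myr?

Start − end for each: Lopingian 259.51 − 251.902 = 7.608; Oligocene 33.9 − 23.03 = 10.87; Eocene 56 − 33.9 = 22.1; Pliocene 5.333 − 2.58 = 2.753; Cisuralian 298.9 − 273.01 = 25.89; Pleistocene 2.58 − 0.0117 = 2.5683; Holocene 0.0117 − 0 = 0.0117.
Ranking these from shortest: Holocene < Pleistocene < Pliocene < Lopingian < Oligocene < Eocene < Cisuralian.
Position 3 in that ranking is Pliocene, which lasted 2.753 Myr.

Pliocene, 2.753 million years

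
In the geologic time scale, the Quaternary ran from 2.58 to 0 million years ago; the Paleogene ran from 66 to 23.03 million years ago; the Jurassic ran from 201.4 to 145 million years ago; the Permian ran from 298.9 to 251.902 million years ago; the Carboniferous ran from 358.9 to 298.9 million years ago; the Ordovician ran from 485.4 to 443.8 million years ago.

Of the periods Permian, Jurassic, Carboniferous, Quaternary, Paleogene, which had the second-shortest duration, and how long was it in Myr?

Start − end for each: Permian 298.9 − 251.902 = 46.998; Jurassic 201.4 − 145 = 56.4; Carboniferous 358.9 − 298.9 = 60; Quaternary 2.58 − 0 = 2.58; Paleogene 66 − 23.03 = 42.97.
Ranking these from shortest: Quaternary < Paleogene < Permian < Jurassic < Carboniferous.
Position 2 in that ranking is Paleogene, which lasted 42.97 Myr.

Paleogene, 42.97 million years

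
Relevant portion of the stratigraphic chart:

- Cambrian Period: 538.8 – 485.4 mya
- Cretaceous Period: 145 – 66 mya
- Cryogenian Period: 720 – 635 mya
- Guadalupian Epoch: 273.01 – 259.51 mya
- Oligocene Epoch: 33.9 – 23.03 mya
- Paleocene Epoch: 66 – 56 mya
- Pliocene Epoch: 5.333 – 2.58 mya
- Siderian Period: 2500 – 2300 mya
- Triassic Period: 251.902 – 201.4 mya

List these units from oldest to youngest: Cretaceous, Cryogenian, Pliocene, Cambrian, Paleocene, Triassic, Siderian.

Read off each span (Ma): Cretaceous 145–66; Cryogenian 720–635; Pliocene 5.333–2.58; Cambrian 538.8–485.4; Paleocene 66–56; Triassic 251.902–201.4; Siderian 2500–2300.
Larger Ma is older, so oldest→youngest is Siderian, Cryogenian, Cambrian, Triassic, Cretaceous, Paleocene, Pliocene.

Siderian, Cryogenian, Cambrian, Triassic, Cretaceous, Paleocene, Pliocene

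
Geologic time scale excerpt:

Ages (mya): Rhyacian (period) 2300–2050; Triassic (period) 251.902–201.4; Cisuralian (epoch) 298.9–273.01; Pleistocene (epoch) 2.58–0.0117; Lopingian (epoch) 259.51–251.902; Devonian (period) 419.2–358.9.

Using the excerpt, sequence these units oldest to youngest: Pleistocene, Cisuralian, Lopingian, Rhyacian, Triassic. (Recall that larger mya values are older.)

Rhyacian, then Cisuralian, then Lopingian, then Triassic, then Pleistocene

Sorting by start age (descending Ma, since larger Ma = older): Rhyacian began 2300, Cisuralian began 298.9, Lopingian began 259.51, Triassic began 251.902, Pleistocene began 2.58.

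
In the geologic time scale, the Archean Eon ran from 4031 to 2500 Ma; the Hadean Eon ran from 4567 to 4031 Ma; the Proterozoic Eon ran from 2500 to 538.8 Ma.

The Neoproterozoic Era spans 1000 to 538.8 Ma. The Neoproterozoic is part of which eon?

Proterozoic

The Neoproterozoic (1000–538.8 Ma) lies entirely within 2500–538.8 Ma, the Proterozoic Eon.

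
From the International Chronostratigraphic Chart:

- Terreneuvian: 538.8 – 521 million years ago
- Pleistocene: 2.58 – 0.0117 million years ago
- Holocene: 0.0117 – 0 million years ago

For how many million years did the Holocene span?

0.0117 million years

0.0117 − 0 = 0.0117 million years.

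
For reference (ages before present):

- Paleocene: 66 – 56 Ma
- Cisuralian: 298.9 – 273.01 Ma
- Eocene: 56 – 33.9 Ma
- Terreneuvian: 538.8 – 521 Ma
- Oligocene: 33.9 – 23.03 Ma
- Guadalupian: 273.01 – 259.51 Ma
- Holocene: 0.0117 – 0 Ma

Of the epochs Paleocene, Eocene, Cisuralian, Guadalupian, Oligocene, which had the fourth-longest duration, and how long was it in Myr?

Oligocene, 10.87 million years

Start − end for each: Paleocene 66 − 56 = 10; Eocene 56 − 33.9 = 22.1; Cisuralian 298.9 − 273.01 = 25.89; Guadalupian 273.01 − 259.51 = 13.5; Oligocene 33.9 − 23.03 = 10.87.
Ranking these from longest: Cisuralian > Eocene > Guadalupian > Oligocene > Paleocene.
Position 4 in that ranking is Oligocene, which lasted 10.87 Myr.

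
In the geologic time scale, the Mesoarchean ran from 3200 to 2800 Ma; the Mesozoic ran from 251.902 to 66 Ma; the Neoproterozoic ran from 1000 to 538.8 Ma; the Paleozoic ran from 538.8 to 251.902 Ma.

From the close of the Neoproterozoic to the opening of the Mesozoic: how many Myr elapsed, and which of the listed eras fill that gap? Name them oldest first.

End of Neoproterozoic = 538.8 Ma; start of Mesozoic = 251.902 Ma.
Gap = 538.8 − 251.902 = 286.898 Myr.
Eras wholly inside 538.8–251.902 Ma: Paleozoic (538.8–251.902).

286.898 million years; Paleozoic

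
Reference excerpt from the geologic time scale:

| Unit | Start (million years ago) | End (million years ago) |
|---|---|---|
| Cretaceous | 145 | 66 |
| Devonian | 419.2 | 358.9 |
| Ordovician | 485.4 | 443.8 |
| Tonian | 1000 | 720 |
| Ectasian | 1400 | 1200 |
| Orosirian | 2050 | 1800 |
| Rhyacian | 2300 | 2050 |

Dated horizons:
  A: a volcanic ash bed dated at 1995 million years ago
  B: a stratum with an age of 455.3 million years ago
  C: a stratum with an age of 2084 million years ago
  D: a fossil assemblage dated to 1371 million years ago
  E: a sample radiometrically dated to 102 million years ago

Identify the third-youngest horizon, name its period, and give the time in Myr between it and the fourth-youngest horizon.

D, in the Ectasian; 624 million years to A

Smaller Ma means younger, so youngest first: E 102 < B 455.3 < D 1371 < A 1995 < C 2084.
Counting 3 along gives D (1371 Ma); the excerpt puts that inside the Ectasian, 1400–1200 Ma.
Next in line is A (1995 Ma), and 1995 − 1371 = 624 Myr.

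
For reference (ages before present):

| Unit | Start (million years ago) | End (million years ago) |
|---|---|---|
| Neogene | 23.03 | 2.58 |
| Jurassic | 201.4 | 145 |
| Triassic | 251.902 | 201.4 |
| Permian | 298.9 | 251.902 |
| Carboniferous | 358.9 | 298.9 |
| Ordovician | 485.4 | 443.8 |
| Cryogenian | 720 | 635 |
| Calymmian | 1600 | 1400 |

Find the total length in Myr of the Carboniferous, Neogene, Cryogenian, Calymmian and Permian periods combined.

Duration is start − end for each: (358.9 − 298.9) + (23.03 − 2.58) + (720 − 635) + (1600 − 1400) + (298.9 − 251.902).
That is 60 + 20.45 + 85 + 200 + 46.998, which totals 412.448 million years.

412.448 million years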